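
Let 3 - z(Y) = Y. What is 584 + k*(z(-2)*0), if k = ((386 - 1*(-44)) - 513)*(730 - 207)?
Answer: 584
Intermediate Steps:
z(Y) = 3 - Y
k = -43409 (k = ((386 + 44) - 513)*523 = (430 - 513)*523 = -83*523 = -43409)
584 + k*(z(-2)*0) = 584 - 43409*(3 - 1*(-2))*0 = 584 - 43409*(3 + 2)*0 = 584 - 217045*0 = 584 - 43409*0 = 584 + 0 = 584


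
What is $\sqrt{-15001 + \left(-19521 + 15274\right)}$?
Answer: $4 i \sqrt{1203} \approx 138.74 i$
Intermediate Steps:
$\sqrt{-15001 + \left(-19521 + 15274\right)} = \sqrt{-15001 - 4247} = \sqrt{-19248} = 4 i \sqrt{1203}$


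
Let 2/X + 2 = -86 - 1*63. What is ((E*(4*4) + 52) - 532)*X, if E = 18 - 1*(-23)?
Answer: -352/151 ≈ -2.3311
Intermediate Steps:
E = 41 (E = 18 + 23 = 41)
X = -2/151 (X = 2/(-2 + (-86 - 1*63)) = 2/(-2 + (-86 - 63)) = 2/(-2 - 149) = 2/(-151) = 2*(-1/151) = -2/151 ≈ -0.013245)
((E*(4*4) + 52) - 532)*X = ((41*(4*4) + 52) - 532)*(-2/151) = ((41*16 + 52) - 532)*(-2/151) = ((656 + 52) - 532)*(-2/151) = (708 - 532)*(-2/151) = 176*(-2/151) = -352/151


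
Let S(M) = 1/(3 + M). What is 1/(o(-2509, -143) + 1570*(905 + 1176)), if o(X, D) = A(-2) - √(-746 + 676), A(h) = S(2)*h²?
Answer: 40839635/133430062955533 + 25*I*√70/266860125911066 ≈ 3.0608e-7 + 7.838e-13*I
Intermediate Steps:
A(h) = h²/5 (A(h) = h²/(3 + 2) = h²/5)
o(X, D) = ⅘ - I*√70 (o(X, D) = (⅕)*(-2)² - √(-746 + 676) = (⅕)*4 - √(-70) = ⅘ - I*√70)
1/(o(-2509, -143) + 1570*(905 + 1176)) = 1/((⅘ - I*√70) + 1570*(905 + 1176)) = 1/((⅘ - I*√70) + 1570*2081) = 1/((⅘ - I*√70) + 3267170) = 1/(16335854/5 - I*√70)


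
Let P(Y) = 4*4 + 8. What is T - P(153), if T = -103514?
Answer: -103538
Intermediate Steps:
P(Y) = 24 (P(Y) = 16 + 8 = 24)
T - P(153) = -103514 - 1*24 = -103514 - 24 = -103538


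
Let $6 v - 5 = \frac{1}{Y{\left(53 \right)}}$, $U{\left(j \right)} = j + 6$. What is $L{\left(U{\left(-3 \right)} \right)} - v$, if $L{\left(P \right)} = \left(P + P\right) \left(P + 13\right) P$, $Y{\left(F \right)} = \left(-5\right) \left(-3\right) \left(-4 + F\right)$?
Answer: $\frac{633202}{2205} \approx 287.17$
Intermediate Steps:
$Y{\left(F \right)} = -60 + 15 F$ ($Y{\left(F \right)} = 15 \left(-4 + F\right) = -60 + 15 F$)
$U{\left(j \right)} = 6 + j$
$L{\left(P \right)} = 2 P^{2} \left(13 + P\right)$ ($L{\left(P \right)} = 2 P \left(13 + P\right) P = 2 P^{2} \left(13 + P\right)$)
$v = \frac{1838}{2205}$ ($v = \frac{5}{6} + \frac{1}{6 \left(-60 + 15 \cdot 53\right)} = \frac{5}{6} + \frac{1}{6 \left(-60 + 795\right)} = \frac{5}{6} + \frac{1}{6 \cdot 735} = \frac{5}{6} + \frac{1}{6} \cdot \frac{1}{735} = \frac{5}{6} + \frac{1}{4410} = \frac{1838}{2205} \approx 0.83356$)
$L{\left(U{\left(-3 \right)} \right)} - v = 2 \left(6 - 3\right)^{2} \left(13 + \left(6 - 3\right)\right) - \frac{1838}{2205} = 2 \cdot 3^{2} \left(13 + 3\right) - \frac{1838}{2205} = 2 \cdot 9 \cdot 16 - \frac{1838}{2205} = 288 - \frac{1838}{2205} = \frac{633202}{2205}$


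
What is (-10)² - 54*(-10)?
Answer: 640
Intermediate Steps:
(-10)² - 54*(-10) = 100 + 540 = 640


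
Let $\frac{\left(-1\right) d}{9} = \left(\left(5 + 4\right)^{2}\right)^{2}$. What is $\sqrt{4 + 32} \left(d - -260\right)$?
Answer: $-352734$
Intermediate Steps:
$d = -59049$ ($d = - 9 \left(\left(5 + 4\right)^{2}\right)^{2} = - 9 \left(9^{2}\right)^{2} = - 9 \cdot 81^{2} = \left(-9\right) 6561 = -59049$)
$\sqrt{4 + 32} \left(d - -260\right) = \sqrt{4 + 32} \left(-59049 - -260\right) = \sqrt{36} \left(-59049 + 260\right) = 6 \left(-58789\right) = -352734$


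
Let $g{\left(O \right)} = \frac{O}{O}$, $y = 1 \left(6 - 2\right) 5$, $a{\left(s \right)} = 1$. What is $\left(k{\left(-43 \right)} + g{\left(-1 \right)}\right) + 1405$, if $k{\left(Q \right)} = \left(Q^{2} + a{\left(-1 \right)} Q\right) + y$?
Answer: $3232$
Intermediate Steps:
$y = 20$ ($y = 1 \left(6 - 2\right) 5 = 1 \cdot 4 \cdot 5 = 4 \cdot 5 = 20$)
$g{\left(O \right)} = 1$
$k{\left(Q \right)} = 20 + Q + Q^{2}$ ($k{\left(Q \right)} = \left(Q^{2} + 1 Q\right) + 20 = \left(Q^{2} + Q\right) + 20 = \left(Q + Q^{2}\right) + 20 = 20 + Q + Q^{2}$)
$\left(k{\left(-43 \right)} + g{\left(-1 \right)}\right) + 1405 = \left(\left(20 - 43 + \left(-43\right)^{2}\right) + 1\right) + 1405 = \left(\left(20 - 43 + 1849\right) + 1\right) + 1405 = \left(1826 + 1\right) + 1405 = 1827 + 1405 = 3232$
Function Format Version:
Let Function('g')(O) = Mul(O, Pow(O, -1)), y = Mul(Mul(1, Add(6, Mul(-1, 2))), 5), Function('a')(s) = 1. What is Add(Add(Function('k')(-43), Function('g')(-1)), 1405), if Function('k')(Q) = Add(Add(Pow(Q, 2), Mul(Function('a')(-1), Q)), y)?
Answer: 3232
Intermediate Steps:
y = 20 (y = Mul(Mul(1, Add(6, -2)), 5) = Mul(Mul(1, 4), 5) = Mul(4, 5) = 20)
Function('g')(O) = 1
Function('k')(Q) = Add(20, Q, Pow(Q, 2)) (Function('k')(Q) = Add(Add(Pow(Q, 2), Mul(1, Q)), 20) = Add(Add(Pow(Q, 2), Q), 20) = Add(Add(Q, Pow(Q, 2)), 20) = Add(20, Q, Pow(Q, 2)))
Add(Add(Function('k')(-43), Function('g')(-1)), 1405) = Add(Add(Add(20, -43, Pow(-43, 2)), 1), 1405) = Add(Add(Add(20, -43, 1849), 1), 1405) = Add(Add(1826, 1), 1405) = Add(1827, 1405) = 3232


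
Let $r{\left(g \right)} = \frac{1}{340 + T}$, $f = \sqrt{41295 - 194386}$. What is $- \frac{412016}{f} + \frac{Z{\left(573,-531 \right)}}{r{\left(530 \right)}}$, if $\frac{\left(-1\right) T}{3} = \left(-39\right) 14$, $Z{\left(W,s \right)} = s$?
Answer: $-1050318 + \frac{412016 i \sqrt{153091}}{153091} \approx -1.0503 \cdot 10^{6} + 1053.0 i$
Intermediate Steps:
$f = i \sqrt{153091}$ ($f = \sqrt{-153091} = i \sqrt{153091} \approx 391.27 i$)
$T = 1638$ ($T = - 3 \left(\left(-39\right) 14\right) = \left(-3\right) \left(-546\right) = 1638$)
$r{\left(g \right)} = \frac{1}{1978}$ ($r{\left(g \right)} = \frac{1}{340 + 1638} = \frac{1}{1978}$)
$- \frac{412016}{f} + \frac{Z{\left(573,-531 \right)}}{r{\left(530 \right)}} = - \frac{412016}{i \sqrt{153091}} - 531 \frac{1}{\frac{1}{1978}} = - 412016 \left(- \frac{i \sqrt{153091}}{153091}\right) - 1050318 = \frac{412016 i \sqrt{153091}}{153091} - 1050318 = -1050318 + \frac{412016 i \sqrt{153091}}{153091}$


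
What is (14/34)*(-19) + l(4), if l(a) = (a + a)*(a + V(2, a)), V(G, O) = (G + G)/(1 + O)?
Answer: 2599/85 ≈ 30.576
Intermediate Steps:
V(G, O) = 2*G/(1 + O) (V(G, O) = (2*G)/(1 + O) = 2*G/(1 + O))
l(a) = 2*a*(a + 4/(1 + a)) (l(a) = (a + a)*(a + 2*2/(1 + a)) = (2*a)*(a + 4/(1 + a)) = 2*a*(a + 4/(1 + a)))
(14/34)*(-19) + l(4) = (14/34)*(-19) + 2*4*(4 + 4*(1 + 4))/(1 + 4) = (14*(1/34))*(-19) + 2*4*(4 + 4*5)/5 = (7/17)*(-19) + 2*4*(⅕)*(4 + 20) = -133/17 + 2*4*(⅕)*24 = -133/17 + 192/5 = 2599/85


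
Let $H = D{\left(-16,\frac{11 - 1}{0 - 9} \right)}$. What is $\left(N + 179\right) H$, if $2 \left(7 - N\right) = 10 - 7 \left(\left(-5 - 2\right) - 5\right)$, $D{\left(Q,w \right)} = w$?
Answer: $- \frac{1390}{9} \approx -154.44$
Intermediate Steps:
$N = -40$ ($N = 7 - \frac{10 - 7 \left(\left(-5 - 2\right) - 5\right)}{2} = 7 - \frac{10 - 7 \left(-7 - 5\right)}{2} = 7 - \frac{10 - -84}{2} = 7 - \frac{10 + 84}{2} = 7 - 47 = -40$)
$H = - \frac{10}{9}$ ($H = \frac{11 - 1}{0 - 9} = \frac{10}{-9} = 10 \left(- \frac{1}{9}\right) = - \frac{10}{9} \approx -1.1111$)
$\left(N + 179\right) H = \left(-40 + 179\right) \left(- \frac{10}{9}\right) = 139 \left(- \frac{10}{9}\right) = - \frac{1390}{9}$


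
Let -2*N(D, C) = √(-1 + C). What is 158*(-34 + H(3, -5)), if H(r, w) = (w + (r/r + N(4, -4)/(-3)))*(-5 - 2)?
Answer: -948 - 553*I*√5/3 ≈ -948.0 - 412.18*I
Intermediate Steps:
N(D, C) = -√(-1 + C)/2
H(r, w) = -7 - 7*w - 7*I*√5/6 (H(r, w) = (w + (r/r - √(-1 - 4)/2/(-3)))*(-5 - 2) = (w + (1 - I*√5/2*(-⅓)))*(-7) = (w + (1 + I*√5/6))*(-7) = (1 + w + I*√5/6)*(-7) = -7 - 7*w - 7*I*√5/6)
158*(-34 + H(3, -5)) = 158*(-34 + (-7 - 7*(-5) - 7*I*√5/6)) = 158*(-34 + (-7 + 35 - 7*I*√5/6)) = 158*(-34 + (28 - 7*I*√5/6)) = 158*(-6 - 7*I*√5/6) = -948 - 553*I*√5/3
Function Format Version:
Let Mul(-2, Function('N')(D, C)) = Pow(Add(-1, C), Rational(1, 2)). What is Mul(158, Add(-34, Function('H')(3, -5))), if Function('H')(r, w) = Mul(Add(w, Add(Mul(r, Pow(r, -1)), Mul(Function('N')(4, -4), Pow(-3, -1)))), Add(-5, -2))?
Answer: Add(-948, Mul(Rational(-553, 3), I, Pow(5, Rational(1, 2)))) ≈ Add(-948.00, Mul(-412.18, I))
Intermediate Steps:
Function('N')(D, C) = Mul(Rational(-1, 2), Pow(Add(-1, C), Rational(1, 2)))
Function('H')(r, w) = Add(-7, Mul(-7, w), Mul(Rational(-7, 6), I, Pow(5, Rational(1, 2)))) (Function('H')(r, w) = Mul(Add(w, Add(Mul(r, Pow(r, -1)), Mul(Mul(Rational(-1, 2), Pow(Add(-1, -4), Rational(1, 2))), Pow(-3, -1)))), Add(-5, -2)) = Mul(Add(w, Add(1, Mul(Mul(Rational(-1, 2), Pow(-5, Rational(1, 2))), Rational(-1, 3)))), -7) = Mul(Add(w, Add(1, Mul(Mul(Rational(-1, 2), Mul(I, Pow(5, Rational(1, 2)))), Rational(-1, 3)))), -7) = Mul(Add(w, Add(1, Mul(Mul(Rational(-1, 2), I, Pow(5, Rational(1, 2))), Rational(-1, 3)))), -7) = Mul(Add(w, Add(1, Mul(Rational(1, 6), I, Pow(5, Rational(1, 2))))), -7) = Mul(Add(1, w, Mul(Rational(1, 6), I, Pow(5, Rational(1, 2)))), -7) = Add(-7, Mul(-7, w), Mul(Rational(-7, 6), I, Pow(5, Rational(1, 2)))))
Mul(158, Add(-34, Function('H')(3, -5))) = Mul(158, Add(-34, Add(-7, Mul(-7, -5), Mul(Rational(-7, 6), I, Pow(5, Rational(1, 2)))))) = Mul(158, Add(-34, Add(-7, 35, Mul(Rational(-7, 6), I, Pow(5, Rational(1, 2)))))) = Mul(158, Add(-34, Add(28, Mul(Rational(-7, 6), I, Pow(5, Rational(1, 2)))))) = Mul(158, Add(-6, Mul(Rational(-7, 6), I, Pow(5, Rational(1, 2))))) = Add(-948, Mul(Rational(-553, 3), I, Pow(5, Rational(1, 2))))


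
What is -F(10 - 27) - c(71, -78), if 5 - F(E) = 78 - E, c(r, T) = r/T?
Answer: 7091/78 ≈ 90.910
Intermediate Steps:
F(E) = -73 + E (F(E) = 5 - (78 - E) = 5 + (-78 + E) = -73 + E)
-F(10 - 27) - c(71, -78) = -(-73 + (10 - 27)) - 71/(-78) = -(-73 - 17) - 71*(-1)/78 = -1*(-90) - 1*(-71/78) = 90 + 71/78 = 7091/78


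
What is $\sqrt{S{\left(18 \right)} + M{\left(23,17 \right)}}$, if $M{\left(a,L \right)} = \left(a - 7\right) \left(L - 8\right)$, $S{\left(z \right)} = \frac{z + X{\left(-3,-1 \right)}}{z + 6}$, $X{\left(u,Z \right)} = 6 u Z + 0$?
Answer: $\frac{\sqrt{582}}{2} \approx 12.062$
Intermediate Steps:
$X{\left(u,Z \right)} = 6 Z u$ ($X{\left(u,Z \right)} = 6 Z u + 0 = 6 Z u$)
$S{\left(z \right)} = \frac{18 + z}{6 + z}$ ($S{\left(z \right)} = \frac{z + 6 \left(-1\right) \left(-3\right)}{z + 6} = \frac{z + 18}{6 + z} = \frac{18 + z}{6 + z}$)
$M{\left(a,L \right)} = \left(-8 + L\right) \left(-7 + a\right)$ ($M{\left(a,L \right)} = \left(-7 + a\right) \left(-8 + L\right) = \left(-8 + L\right) \left(-7 + a\right)$)
$\sqrt{S{\left(18 \right)} + M{\left(23,17 \right)}} = \sqrt{\frac{18 + 18}{6 + 18} + \left(56 - 184 - 119 + 17 \cdot 23\right)} = \sqrt{\frac{1}{24} \cdot 36 + \left(56 - 184 - 119 + 391\right)} = \sqrt{\frac{1}{24} \cdot 36 + 144} = \sqrt{\frac{3}{2} + 144} = \sqrt{\frac{291}{2}} = \frac{\sqrt{582}}{2}$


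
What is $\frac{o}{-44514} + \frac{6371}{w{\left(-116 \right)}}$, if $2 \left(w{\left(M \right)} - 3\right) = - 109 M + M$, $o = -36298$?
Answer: $\frac{85179710}{46494873} \approx 1.832$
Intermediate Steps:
$w{\left(M \right)} = 3 - 54 M$ ($w{\left(M \right)} = 3 + \frac{- 109 M + M}{2} = 3 + \frac{\left(-108\right) M}{2} = 3 - 54 M$)
$\frac{o}{-44514} + \frac{6371}{w{\left(-116 \right)}} = - \frac{36298}{-44514} + \frac{6371}{3 - -6264} = \left(-36298\right) \left(- \frac{1}{44514}\right) + \frac{6371}{3 + 6264} = \frac{18149}{22257} + \frac{6371}{6267} = \frac{85179710}{46494873}$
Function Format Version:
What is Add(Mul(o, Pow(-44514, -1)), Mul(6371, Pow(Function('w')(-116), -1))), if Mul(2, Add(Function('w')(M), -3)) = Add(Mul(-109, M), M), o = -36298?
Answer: Rational(85179710, 46494873) ≈ 1.8320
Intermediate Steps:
Function('w')(M) = Add(3, Mul(-54, M)) (Function('w')(M) = Add(3, Mul(Rational(1, 2), Add(Mul(-109, M), M))) = Add(3, Mul(Rational(1, 2), Mul(-108, M))) = Add(3, Mul(-54, M)))
Add(Mul(o, Pow(-44514, -1)), Mul(6371, Pow(Function('w')(-116), -1))) = Add(Mul(-36298, Pow(-44514, -1)), Mul(6371, Pow(Add(3, Mul(-54, -116)), -1))) = Add(Mul(-36298, Rational(-1, 44514)), Mul(6371, Pow(Add(3, 6264), -1))) = Add(Rational(18149, 22257), Mul(6371, Pow(6267, -1))) = Add(Rational(18149, 22257), Mul(6371, Rational(1, 6267))) = Add(Rational(18149, 22257), Rational(6371, 6267)) = Rational(85179710, 46494873)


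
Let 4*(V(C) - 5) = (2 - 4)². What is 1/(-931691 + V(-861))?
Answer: -1/931685 ≈ -1.0733e-6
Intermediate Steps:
V(C) = 6 (V(C) = 5 + (2 - 4)²/4 = 5 + (¼)*(-2)² = 5 + (¼)*4 = 5 + 1 = 6)
1/(-931691 + V(-861)) = 1/(-931691 + 6) = 1/(-931685) = -1/931685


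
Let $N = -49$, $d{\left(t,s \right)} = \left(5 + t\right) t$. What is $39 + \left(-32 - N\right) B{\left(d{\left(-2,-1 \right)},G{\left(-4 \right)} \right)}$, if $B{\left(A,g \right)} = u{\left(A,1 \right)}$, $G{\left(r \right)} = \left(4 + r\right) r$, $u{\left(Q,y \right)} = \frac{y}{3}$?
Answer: $\frac{134}{3} \approx 44.667$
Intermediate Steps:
$d{\left(t,s \right)} = t \left(5 + t\right)$
$u{\left(Q,y \right)} = \frac{y}{3}$ ($u{\left(Q,y \right)} = y \frac{1}{3} = \frac{y}{3}$)
$G{\left(r \right)} = r \left(4 + r\right)$
$B{\left(A,g \right)} = \frac{1}{3}$ ($B{\left(A,g \right)} = \frac{1}{3} \cdot 1 = \frac{1}{3}$)
$39 + \left(-32 - N\right) B{\left(d{\left(-2,-1 \right)},G{\left(-4 \right)} \right)} = 39 + \left(-32 - -49\right) \frac{1}{3} = 39 + \left(-32 + 49\right) \frac{1}{3} = 39 + 17 \cdot \frac{1}{3} = 39 + \frac{17}{3} = \frac{134}{3}$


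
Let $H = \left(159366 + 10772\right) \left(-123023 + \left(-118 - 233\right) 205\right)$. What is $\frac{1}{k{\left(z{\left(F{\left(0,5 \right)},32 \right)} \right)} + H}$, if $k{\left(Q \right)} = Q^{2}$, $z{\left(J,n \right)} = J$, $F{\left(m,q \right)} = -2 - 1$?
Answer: $- \frac{1}{33173166955} \approx -3.0145 \cdot 10^{-11}$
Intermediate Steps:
$F{\left(m,q \right)} = -3$ ($F{\left(m,q \right)} = -2 - 1 = -3$)
$H = -33173166964$ ($H = 170138 \left(-123023 - 71955\right) = 170138 \left(-194978\right) = -33173166964$)
$\frac{1}{k{\left(z{\left(F{\left(0,5 \right)},32 \right)} \right)} + H} = \frac{1}{\left(-3\right)^{2} - 33173166964} = \frac{1}{9 - 33173166964} = \frac{1}{-33173166955} = - \frac{1}{33173166955}$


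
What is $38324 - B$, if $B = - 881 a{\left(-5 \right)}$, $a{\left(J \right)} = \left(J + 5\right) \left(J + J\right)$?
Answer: $38324$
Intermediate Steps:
$a{\left(J \right)} = 2 J \left(5 + J\right)$ ($a{\left(J \right)} = \left(5 + J\right) 2 J = 2 J \left(5 + J\right)$)
$B = 0$ ($B = - 881 \cdot 2 \left(-5\right) \left(5 - 5\right) = - 881 \cdot 2 \left(-5\right) 0 = \left(-881\right) 0 = 0$)
$38324 - B = 38324 - 0 = 38324 + 0 = 38324$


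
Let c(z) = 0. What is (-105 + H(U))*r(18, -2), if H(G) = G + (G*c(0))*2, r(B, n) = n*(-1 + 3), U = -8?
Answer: 452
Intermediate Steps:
r(B, n) = 2*n (r(B, n) = n*2 = 2*n)
H(G) = G (H(G) = G + (G*0)*2 = G + 0*2 = G + 0 = G)
(-105 + H(U))*r(18, -2) = (-105 - 8)*(2*(-2)) = -113*(-4) = 452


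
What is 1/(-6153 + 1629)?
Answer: -1/4524 ≈ -0.00022104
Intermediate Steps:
1/(-6153 + 1629) = 1/(-4524) = -1/4524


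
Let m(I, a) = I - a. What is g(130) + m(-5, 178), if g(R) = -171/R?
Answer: -23961/130 ≈ -184.32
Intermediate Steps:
g(130) + m(-5, 178) = -171/130 + (-5 - 1*178) = -171*1/130 + (-5 - 178) = -171/130 - 183 = -23961/130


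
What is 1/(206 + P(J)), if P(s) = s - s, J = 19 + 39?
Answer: 1/206 ≈ 0.0048544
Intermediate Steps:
J = 58
P(s) = 0
1/(206 + P(J)) = 1/(206 + 0) = 1/206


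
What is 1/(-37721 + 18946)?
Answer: -1/18775 ≈ -5.3262e-5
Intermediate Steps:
1/(-37721 + 18946) = 1/(-18775) = -1/18775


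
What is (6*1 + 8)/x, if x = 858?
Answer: 7/429 ≈ 0.016317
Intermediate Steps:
(6*1 + 8)/x = (6*1 + 8)/858 = (6 + 8)*(1/858) = 14*(1/858) = 7/429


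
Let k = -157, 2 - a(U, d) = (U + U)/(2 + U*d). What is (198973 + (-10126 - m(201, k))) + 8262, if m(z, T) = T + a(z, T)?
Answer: 6224665118/31555 ≈ 1.9726e+5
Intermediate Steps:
a(U, d) = 2 - 2*U/(2 + U*d) (a(U, d) = 2 - (U + U)/(2 + U*d) = 2 - 2*U/(2 + U*d))
m(z, T) = T + 2*(2 - z + T*z)/(2 + T*z) (m(z, T) = T + 2*(2 - z + z*T)/(2 + z*T) = T + 2*(2 - z + T*z)/(2 + T*z))
(198973 + (-10126 - m(201, k))) + 8262 = (198973 + (-10126 - (4 - 2*201 - 157*(2 - 157*201) + 2*(-157)*201)/(2 - 157*201))) + 8262 = (198973 + (-10126 - (4 - 402 - 157*(2 - 31557) - 63114)/(2 - 31557))) + 8262 = (198973 + (-10126 - (4 - 402 - 157*(-31555) - 63114)/(-31555))) + 8262 = (198973 + (-10126 - (-1)*(4 - 402 + 4954135 - 63114)/31555)) + 8262 = (198973 + (-10126 - (-1)*4890623/31555)) + 8262 = (198973 + (-10126 - 1*(-4890623/31555))) + 8262 = (198973 + (-10126 + 4890623/31555)) + 8262 = (198973 - 314635307/31555) + 8262 = 5963957708/31555 + 8262 = 6224665118/31555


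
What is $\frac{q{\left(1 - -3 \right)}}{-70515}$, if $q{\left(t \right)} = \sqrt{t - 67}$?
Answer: $- \frac{i \sqrt{7}}{23505} \approx - 0.00011256 i$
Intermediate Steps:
$q{\left(t \right)} = \sqrt{-67 + t}$
$\frac{q{\left(1 - -3 \right)}}{-70515} = \frac{\sqrt{-67 + \left(1 - -3\right)}}{-70515} = \sqrt{-67 + \left(1 + 3\right)} \left(- \frac{1}{70515}\right) = \sqrt{-67 + 4} \left(- \frac{1}{70515}\right) = \sqrt{-63} \left(- \frac{1}{70515}\right) = 3 i \sqrt{7} \left(- \frac{1}{70515}\right) = - \frac{i \sqrt{7}}{23505}$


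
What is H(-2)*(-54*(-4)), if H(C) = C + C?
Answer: -864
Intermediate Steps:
H(C) = 2*C
H(-2)*(-54*(-4)) = (2*(-2))*(-54*(-4)) = -4*216 = -864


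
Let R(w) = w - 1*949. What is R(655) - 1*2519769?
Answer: -2520063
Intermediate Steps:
R(w) = -949 + w (R(w) = w - 949 = -949 + w)
R(655) - 1*2519769 = (-949 + 655) - 1*2519769 = -294 - 2519769 = -2520063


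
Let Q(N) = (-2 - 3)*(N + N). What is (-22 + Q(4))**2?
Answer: 3844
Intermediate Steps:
Q(N) = -10*N
(-22 + Q(4))**2 = (-22 - 10*4)**2 = (-22 - 40)**2 = (-62)**2 = 3844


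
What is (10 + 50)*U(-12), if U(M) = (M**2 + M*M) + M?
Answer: 16560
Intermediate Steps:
U(M) = M + 2*M**2 (U(M) = (M**2 + M**2) + M = 2*M**2 + M = M + 2*M**2)
(10 + 50)*U(-12) = (10 + 50)*(-12*(1 + 2*(-12))) = 60*(-12*(1 - 24)) = 60*(-12*(-23)) = 60*276 = 16560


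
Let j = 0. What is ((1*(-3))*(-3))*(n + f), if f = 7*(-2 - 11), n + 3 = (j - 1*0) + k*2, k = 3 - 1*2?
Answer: -828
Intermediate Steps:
k = 1 (k = 3 - 2 = 1)
n = -1 (n = -3 + ((0 - 1*0) + 1*2) = -3 + ((0 + 0) + 2) = -3 + (0 + 2) = -3 + 2 = -1)
f = -91 (f = 7*(-13) = -91)
((1*(-3))*(-3))*(n + f) = ((1*(-3))*(-3))*(-1 - 91) = -3*(-3)*(-92) = 9*(-92) = -828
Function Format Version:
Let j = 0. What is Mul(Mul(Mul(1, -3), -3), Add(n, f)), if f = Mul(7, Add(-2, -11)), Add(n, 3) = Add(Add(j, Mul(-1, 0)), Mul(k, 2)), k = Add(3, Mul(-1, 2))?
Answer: -828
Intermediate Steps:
k = 1 (k = Add(3, -2) = 1)
n = -1 (n = Add(-3, Add(Add(0, Mul(-1, 0)), Mul(1, 2))) = Add(-3, Add(Add(0, 0), 2)) = Add(-3, Add(0, 2)) = Add(-3, 2) = -1)
f = -91 (f = Mul(7, -13) = -91)
Mul(Mul(Mul(1, -3), -3), Add(n, f)) = Mul(Mul(Mul(1, -3), -3), Add(-1, -91)) = Mul(Mul(-3, -3), -92) = Mul(9, -92) = -828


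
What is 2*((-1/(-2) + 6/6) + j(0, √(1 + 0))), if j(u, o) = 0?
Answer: 3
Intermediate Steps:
2*((-1/(-2) + 6/6) + j(0, √(1 + 0))) = 2*((-1/(-2) + 6/6) + 0) = 2*((-1*(-½) + 6*(⅙)) + 0) = 2*((½ + 1) + 0) = 2*(3/2 + 0) = 2*(3/2) = 3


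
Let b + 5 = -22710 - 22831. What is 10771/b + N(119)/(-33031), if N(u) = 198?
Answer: -364795009/1504429926 ≈ -0.24248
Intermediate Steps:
b = -45546 (b = -5 + (-22710 - 22831) = -5 - 45541 = -45546)
10771/b + N(119)/(-33031) = 10771/(-45546) + 198/(-33031) = 10771*(-1/45546) + 198*(-1/33031) = -10771/45546 - 198/33031 = -364795009/1504429926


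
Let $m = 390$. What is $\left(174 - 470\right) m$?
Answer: $-115440$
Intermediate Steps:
$\left(174 - 470\right) m = \left(174 - 470\right) 390 = \left(-296\right) 390 = -115440$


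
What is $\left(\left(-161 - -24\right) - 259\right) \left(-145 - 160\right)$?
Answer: $120780$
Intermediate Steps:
$\left(\left(-161 - -24\right) - 259\right) \left(-145 - 160\right) = \left(\left(-161 + 24\right) - 259\right) \left(-305\right) = \left(-137 - 259\right) \left(-305\right) = \left(-396\right) \left(-305\right) = 120780$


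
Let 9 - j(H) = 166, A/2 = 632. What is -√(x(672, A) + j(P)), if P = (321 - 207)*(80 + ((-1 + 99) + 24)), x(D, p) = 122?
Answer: -I*√35 ≈ -5.9161*I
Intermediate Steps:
A = 1264 (A = 2*632 = 1264)
P = 23028 (P = 114*(80 + (98 + 24)) = 114*(80 + 122) = 114*202 = 23028)
j(H) = -157 (j(H) = 9 - 1*166 = 9 - 166 = -157)
-√(x(672, A) + j(P)) = -√(122 - 157) = -√(-35) = -I*√35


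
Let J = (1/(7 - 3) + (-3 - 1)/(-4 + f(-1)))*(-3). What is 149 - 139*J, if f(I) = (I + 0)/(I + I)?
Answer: 20435/28 ≈ 729.82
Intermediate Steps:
f(I) = 1/2 (f(I) = I/((2*I)) = I*(1/(2*I)) = 1/2)
J = -117/28 (J = (1/(7 - 3) + (-3 - 1)/(-4 + 1/2))*(-3) = (1/4 - 4/(-7/2))*(-3) = (1/4 - 4*(-2/7))*(-3) = (1/4 + 8/7)*(-3) = (39/28)*(-3) = -117/28 ≈ -4.1786)
149 - 139*J = 149 - 139*(-117/28) = 149 + 16263/28 = 20435/28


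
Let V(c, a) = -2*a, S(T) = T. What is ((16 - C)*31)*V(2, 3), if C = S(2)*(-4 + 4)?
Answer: -2976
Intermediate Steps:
C = 0 (C = 2*(-4 + 4) = 2*0 = 0)
((16 - C)*31)*V(2, 3) = ((16 - 1*0)*31)*(-2*3) = ((16 + 0)*31)*(-6) = (16*31)*(-6) = 496*(-6) = -2976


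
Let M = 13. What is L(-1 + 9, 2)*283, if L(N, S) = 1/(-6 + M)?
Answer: 283/7 ≈ 40.429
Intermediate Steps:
L(N, S) = 1/7 (L(N, S) = 1/(-6 + 13) = 1/7)
L(-1 + 9, 2)*283 = (1/7)*283 = 283/7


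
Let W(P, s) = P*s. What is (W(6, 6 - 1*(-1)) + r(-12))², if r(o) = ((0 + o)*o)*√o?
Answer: -247068 + 24192*I*√3 ≈ -2.4707e+5 + 41902.0*I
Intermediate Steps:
r(o) = o^(5/2) (r(o) = (o*o)*√o = o²*√o = o^(5/2))
(W(6, 6 - 1*(-1)) + r(-12))² = (6*(6 - 1*(-1)) + (-12)^(5/2))² = (6*(6 + 1) + 288*I*√3)² = (6*7 + 288*I*√3)² = (42 + 288*I*√3)²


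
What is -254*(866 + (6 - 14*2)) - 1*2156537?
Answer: -2370913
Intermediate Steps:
-254*(866 + (6 - 14*2)) - 1*2156537 = -254*(866 + (6 - 28)) - 2156537 = -254*(866 - 22) - 2156537 = -254*844 - 2156537 = -214376 - 2156537 = -2370913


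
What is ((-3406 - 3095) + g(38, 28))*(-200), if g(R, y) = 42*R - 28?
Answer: 986600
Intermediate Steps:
g(R, y) = -28 + 42*R
((-3406 - 3095) + g(38, 28))*(-200) = ((-3406 - 3095) + (-28 + 42*38))*(-200) = (-6501 + (-28 + 1596))*(-200) = (-6501 + 1568)*(-200) = -4933*(-200) = 986600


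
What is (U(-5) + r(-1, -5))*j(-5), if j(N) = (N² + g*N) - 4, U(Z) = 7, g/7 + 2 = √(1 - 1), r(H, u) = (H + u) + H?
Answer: 0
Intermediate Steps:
r(H, u) = u + 2*H
g = -14 (g = -14 + 7*√(1 - 1) = -14 + 7*√0 = -14 + 7*0 = -14 + 0 = -14)
j(N) = -4 + N² - 14*N (j(N) = (N² - 14*N) - 4 = -4 + N² - 14*N)
(U(-5) + r(-1, -5))*j(-5) = (7 + (-5 + 2*(-1)))*(-4 + (-5)² - 14*(-5)) = (7 + (-5 - 2))*(-4 + 25 + 70) = (7 - 7)*91 = 0*91 = 0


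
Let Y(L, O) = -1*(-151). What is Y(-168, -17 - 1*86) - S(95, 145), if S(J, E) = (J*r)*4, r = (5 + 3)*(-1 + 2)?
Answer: -2889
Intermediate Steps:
r = 8 (r = 8*1 = 8)
Y(L, O) = 151
S(J, E) = 32*J (S(J, E) = (J*8)*4 = (8*J)*4 = 32*J)
Y(-168, -17 - 1*86) - S(95, 145) = 151 - 32*95 = 151 - 1*3040 = 151 - 3040 = -2889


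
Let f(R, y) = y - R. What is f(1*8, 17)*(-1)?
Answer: -9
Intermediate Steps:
f(1*8, 17)*(-1) = (17 - 8)*(-1) = 9*(-1) = -9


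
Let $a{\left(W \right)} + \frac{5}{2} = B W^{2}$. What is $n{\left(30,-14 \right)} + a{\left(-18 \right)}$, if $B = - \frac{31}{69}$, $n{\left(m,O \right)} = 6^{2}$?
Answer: $- \frac{5155}{46} \approx -112.07$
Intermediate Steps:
$n{\left(m,O \right)} = 36$
$B = - \frac{31}{69}$ ($B = \left(-31\right) \frac{1}{69} = - \frac{31}{69} \approx -0.44928$)
$a{\left(W \right)} = - \frac{5}{2} - \frac{31 W^{2}}{69}$
$n{\left(30,-14 \right)} + a{\left(-18 \right)} = 36 - \left(\frac{5}{2} + \frac{31 \left(-18\right)^{2}}{69}\right) = 36 - \frac{6811}{46} = - \frac{5155}{46}$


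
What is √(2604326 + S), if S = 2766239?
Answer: √5370565 ≈ 2317.4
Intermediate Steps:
√(2604326 + S) = √(2604326 + 2766239) = √5370565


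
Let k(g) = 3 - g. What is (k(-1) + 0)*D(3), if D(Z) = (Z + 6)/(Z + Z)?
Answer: 6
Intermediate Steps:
D(Z) = (6 + Z)/(2*Z) (D(Z) = (6 + Z)/((2*Z)) = (6 + Z)*(1/(2*Z)) = (6 + Z)/(2*Z))
(k(-1) + 0)*D(3) = ((3 - 1*(-1)) + 0)*((1/2)*(6 + 3)/3) = ((3 + 1) + 0)*((1/2)*(1/3)*9) = (4 + 0)*(3/2) = 4*(3/2) = 6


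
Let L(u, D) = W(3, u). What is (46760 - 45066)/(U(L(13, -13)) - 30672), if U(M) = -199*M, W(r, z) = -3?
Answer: -1694/30075 ≈ -0.056326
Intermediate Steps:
L(u, D) = -3
(46760 - 45066)/(U(L(13, -13)) - 30672) = (46760 - 45066)/(-199*(-3) - 30672) = 1694/(597 - 30672) = 1694/(-30075) = 1694*(-1/30075) = -1694/30075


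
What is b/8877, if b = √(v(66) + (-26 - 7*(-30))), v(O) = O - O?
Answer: 2*√46/8877 ≈ 0.0015281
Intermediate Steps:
v(O) = 0
b = 2*√46 (b = √(0 + (-26 - 7*(-30))) = √(0 + (-26 + 210)) = √(0 + 184) = √184 = 2*√46 ≈ 13.565)
b/8877 = (2*√46)/8877 = (2*√46)*(1/8877) = 2*√46/8877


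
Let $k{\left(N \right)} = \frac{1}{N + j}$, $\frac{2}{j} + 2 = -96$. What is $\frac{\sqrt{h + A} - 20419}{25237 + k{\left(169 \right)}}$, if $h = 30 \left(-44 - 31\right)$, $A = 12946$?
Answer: $- \frac{169069320}{208962409} + \frac{16560 \sqrt{2674}}{208962409} \approx -0.80499$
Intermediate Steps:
$j = - \frac{1}{49}$ ($j = \frac{2}{-2 - 96} = \frac{2}{-98} = 2 \left(- \frac{1}{98}\right) = - \frac{1}{49} \approx -0.020408$)
$h = -2250$ ($h = 30 \left(-75\right) = -2250$)
$k{\left(N \right)} = \frac{1}{- \frac{1}{49} + N}$ ($k{\left(N \right)} = \frac{1}{N - \frac{1}{49}} = \frac{1}{- \frac{1}{49} + N}$)
$\frac{\sqrt{h + A} - 20419}{25237 + k{\left(169 \right)}} = \frac{\sqrt{-2250 + 12946} - 20419}{25237 + \frac{49}{-1 + 49 \cdot 169}} = \frac{\sqrt{10696} - 20419}{25237 + \frac{49}{-1 + 8281}} = \frac{2 \sqrt{2674} - 20419}{25237 + \frac{49}{8280}} = \frac{-20419 + 2 \sqrt{2674}}{25237 + 49 \cdot \frac{1}{8280}} = \frac{-20419 + 2 \sqrt{2674}}{25237 + \frac{49}{8280}} = \frac{-20419 + 2 \sqrt{2674}}{\frac{208962409}{8280}} = \left(-20419 + 2 \sqrt{2674}\right) \frac{8280}{208962409} = - \frac{169069320}{208962409} + \frac{16560 \sqrt{2674}}{208962409}$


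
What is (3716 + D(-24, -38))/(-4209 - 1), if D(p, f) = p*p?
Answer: -2146/2105 ≈ -1.0195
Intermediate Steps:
D(p, f) = p²
(3716 + D(-24, -38))/(-4209 - 1) = (3716 + (-24)²)/(-4209 - 1) = (3716 + 576)/(-4210) = 4292*(-1/4210) = -2146/2105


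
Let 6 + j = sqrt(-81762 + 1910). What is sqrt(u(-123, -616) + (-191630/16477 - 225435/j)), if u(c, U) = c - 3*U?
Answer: sqrt(164770)*sqrt((776775933 - 11292478*I*sqrt(19963))/(3 - I*sqrt(19963)))/32954 ≈ 42.635 + 9.3516*I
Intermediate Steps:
j = -6 + 2*I*sqrt(19963) (j = -6 + sqrt(-81762 + 1910) = -6 + sqrt(-79852) = -6 + 2*I*sqrt(19963) ≈ -6.0 + 282.58*I)
sqrt(u(-123, -616) + (-191630/16477 - 225435/j)) = sqrt((-123 - 3*(-616)) + (-191630/16477 - 225435/(-6 + 2*I*sqrt(19963)))) = sqrt((-123 + 1848) + (-191630*1/16477 - 225435/(-6 + 2*I*sqrt(19963)))) = sqrt(1725 + (-191630/16477 - 225435/(-6 + 2*I*sqrt(19963)))) = sqrt(28231195/16477 - 225435/(-6 + 2*I*sqrt(19963)))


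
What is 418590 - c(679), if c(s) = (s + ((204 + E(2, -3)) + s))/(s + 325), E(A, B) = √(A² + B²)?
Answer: 210131399/502 - √13/1004 ≈ 4.1859e+5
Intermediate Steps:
c(s) = (204 + √13 + 2*s)/(325 + s) (c(s) = (s + ((204 + √(2² + (-3)²)) + s))/(s + 325) = (s + ((204 + √(4 + 9)) + s))/(325 + s) = (s + ((204 + √13) + s))/(325 + s) = (s + (204 + s + √13))/(325 + s) = (204 + √13 + 2*s)/(325 + s))
418590 - c(679) = 418590 - (204 + √13 + 2*679)/(325 + 679) = 418590 - (204 + √13 + 1358)/1004 = 418590 - (1562 + √13)/1004 = 418590 - (781/502 + √13/1004) = 418590 + (-781/502 - √13/1004) = 210131399/502 - √13/1004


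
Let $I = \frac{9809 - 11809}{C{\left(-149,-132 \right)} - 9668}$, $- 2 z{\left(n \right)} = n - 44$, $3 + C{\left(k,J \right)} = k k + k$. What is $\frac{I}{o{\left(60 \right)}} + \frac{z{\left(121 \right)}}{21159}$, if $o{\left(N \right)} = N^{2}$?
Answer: $- \frac{976847}{523939158} \approx -0.0018644$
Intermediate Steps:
$C{\left(k,J \right)} = -3 + k + k^{2}$ ($C{\left(k,J \right)} = -3 + \left(k k + k\right) = -3 + \left(k^{2} + k\right) = -3 + \left(k + k^{2}\right) = -3 + k + k^{2}$)
$z{\left(n \right)} = 22 - \frac{n}{2}$ ($z{\left(n \right)} = - \frac{n - 44}{2} = - \frac{-44 + n}{2} = 22 - \frac{n}{2}$)
$I = - \frac{2000}{12381}$ ($I = \frac{9809 - 11809}{\left(-3 - 149 + \left(-149\right)^{2}\right) - 9668} = - \frac{2000}{\left(-3 - 149 + 22201\right) - 9668} = - \frac{2000}{22049 - 9668} = - \frac{2000}{12381} \approx -0.16154$)
$\frac{I}{o{\left(60 \right)}} + \frac{z{\left(121 \right)}}{21159} = - \frac{2000}{12381 \cdot 60^{2}} + \frac{22 - \frac{121}{2}}{21159} = - \frac{2000}{12381 \cdot 3600} + \left(22 - \frac{121}{2}\right) \frac{1}{21159} = \left(- \frac{2000}{12381}\right) \frac{1}{3600} - \frac{77}{42318} = - \frac{5}{111429} - \frac{77}{42318} = - \frac{976847}{523939158}$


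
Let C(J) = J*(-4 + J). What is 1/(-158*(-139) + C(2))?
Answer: 1/21958 ≈ 4.5541e-5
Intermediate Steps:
1/(-158*(-139) + C(2)) = 1/(-158*(-139) + 2*(-4 + 2)) = 1/(21962 + 2*(-2)) = 1/(21962 - 4) = 1/21958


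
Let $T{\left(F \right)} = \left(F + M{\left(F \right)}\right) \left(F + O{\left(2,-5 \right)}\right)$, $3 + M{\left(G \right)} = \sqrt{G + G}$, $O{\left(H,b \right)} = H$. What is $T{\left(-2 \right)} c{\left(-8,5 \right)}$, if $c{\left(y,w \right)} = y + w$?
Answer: $0$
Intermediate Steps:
$c{\left(y,w \right)} = w + y$
$M{\left(G \right)} = -3 + \sqrt{2} \sqrt{G}$ ($M{\left(G \right)} = -3 + \sqrt{G + G} = -3 + \sqrt{2 G} = -3 + \sqrt{2} \sqrt{G}$)
$T{\left(F \right)} = \left(2 + F\right) \left(-3 + F + \sqrt{2} \sqrt{F}\right)$ ($T{\left(F \right)} = \left(F + \left(-3 + \sqrt{2} \sqrt{F}\right)\right) \left(F + 2\right) = \left(-3 + F + \sqrt{2} \sqrt{F}\right) \left(2 + F\right) = \left(2 + F\right) \left(-3 + F + \sqrt{2} \sqrt{F}\right)$)
$T{\left(-2 \right)} c{\left(-8,5 \right)} = \left(-6 + \left(-2\right)^{2} - -2 + \sqrt{2} \left(-2\right)^{\frac{3}{2}} + 2 \sqrt{2} \sqrt{-2}\right) \left(5 - 8\right) = \left(-6 + 4 + 2 + \sqrt{2} \left(- 2 i \sqrt{2}\right) + 2 \sqrt{2} i \sqrt{2}\right) \left(-3\right) = \left(-6 + 4 + 2 - 4 i + 4 i\right) \left(-3\right) = 0 \left(-3\right) = 0$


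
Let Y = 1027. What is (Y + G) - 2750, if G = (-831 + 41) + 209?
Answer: -2304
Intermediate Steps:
G = -581 (G = -790 + 209 = -581)
(Y + G) - 2750 = (1027 - 581) - 2750 = 446 - 2750 = -2304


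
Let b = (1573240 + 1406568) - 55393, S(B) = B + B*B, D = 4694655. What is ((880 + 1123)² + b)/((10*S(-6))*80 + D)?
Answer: 6936424/4718655 ≈ 1.4700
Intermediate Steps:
S(B) = B + B²
b = 2924415 (b = 2979808 - 55393 = 2924415)
((880 + 1123)² + b)/((10*S(-6))*80 + D) = ((880 + 1123)² + 2924415)/((10*(-6*(1 - 6)))*80 + 4694655) = (2003² + 2924415)/((10*(-6*(-5)))*80 + 4694655) = (4012009 + 2924415)/((10*30)*80 + 4694655) = 6936424/(300*80 + 4694655) = 6936424/(24000 + 4694655) = 6936424/4718655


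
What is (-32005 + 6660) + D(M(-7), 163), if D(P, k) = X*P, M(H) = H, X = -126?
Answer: -24463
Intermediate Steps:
D(P, k) = -126*P
(-32005 + 6660) + D(M(-7), 163) = (-32005 + 6660) - 126*(-7) = -25345 + 882 = -24463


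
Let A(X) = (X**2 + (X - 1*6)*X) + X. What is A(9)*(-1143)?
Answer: -133731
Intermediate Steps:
A(X) = X + X**2 + X*(-6 + X) (A(X) = (X**2 + (X - 6)*X) + X = (X**2 + (-6 + X)*X) + X = (X**2 + X*(-6 + X)) + X = X + X**2 + X*(-6 + X))
A(9)*(-1143) = (9*(-5 + 2*9))*(-1143) = (9*(-5 + 18))*(-1143) = (9*13)*(-1143) = 117*(-1143) = -133731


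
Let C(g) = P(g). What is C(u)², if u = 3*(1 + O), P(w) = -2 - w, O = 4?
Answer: 289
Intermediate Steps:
u = 15 (u = 3*(1 + 4) = 3*5 = 15)
C(g) = -2 - g
C(u)² = (-2 - 1*15)² = (-2 - 15)² = (-17)² = 289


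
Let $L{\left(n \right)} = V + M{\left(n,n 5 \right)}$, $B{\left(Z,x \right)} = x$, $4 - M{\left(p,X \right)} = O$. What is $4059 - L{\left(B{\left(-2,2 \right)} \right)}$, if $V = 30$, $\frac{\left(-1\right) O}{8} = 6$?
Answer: $3977$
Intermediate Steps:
$O = -48$ ($O = \left(-8\right) 6 = -48$)
$M{\left(p,X \right)} = 52$ ($M{\left(p,X \right)} = 4 - -48 = 4 + 48 = 52$)
$L{\left(n \right)} = 82$ ($L{\left(n \right)} = 30 + 52 = 82$)
$4059 - L{\left(B{\left(-2,2 \right)} \right)} = 4059 - 82 = 3977$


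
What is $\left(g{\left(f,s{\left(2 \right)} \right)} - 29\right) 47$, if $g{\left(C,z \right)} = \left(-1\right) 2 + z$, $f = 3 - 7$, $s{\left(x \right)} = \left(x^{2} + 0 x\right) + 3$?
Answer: $-1128$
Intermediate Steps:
$s{\left(x \right)} = 3 + x^{2}$ ($s{\left(x \right)} = \left(x^{2} + 0\right) + 3 = x^{2} + 3 = 3 + x^{2}$)
$f = -4$ ($f = 3 - 7 = -4$)
$g{\left(C,z \right)} = -2 + z$
$\left(g{\left(f,s{\left(2 \right)} \right)} - 29\right) 47 = \left(\left(-2 + \left(3 + 2^{2}\right)\right) - 29\right) 47 = \left(\left(-2 + \left(3 + 4\right)\right) - 29\right) 47 = \left(\left(-2 + 7\right) - 29\right) 47 = \left(5 - 29\right) 47 = \left(-24\right) 47 = -1128$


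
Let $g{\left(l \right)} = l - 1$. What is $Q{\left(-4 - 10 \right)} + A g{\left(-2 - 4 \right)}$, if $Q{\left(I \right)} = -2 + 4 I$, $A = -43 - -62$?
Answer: $-191$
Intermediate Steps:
$A = 19$ ($A = -43 + 62 = 19$)
$g{\left(l \right)} = -1 + l$
$Q{\left(-4 - 10 \right)} + A g{\left(-2 - 4 \right)} = \left(-2 + 4 \left(-4 - 10\right)\right) + 19 \left(-1 - 6\right) = \left(-2 + 4 \left(-14\right)\right) + 19 \left(-7\right) = \left(-2 - 56\right) - 133 = -58 - 133 = -191$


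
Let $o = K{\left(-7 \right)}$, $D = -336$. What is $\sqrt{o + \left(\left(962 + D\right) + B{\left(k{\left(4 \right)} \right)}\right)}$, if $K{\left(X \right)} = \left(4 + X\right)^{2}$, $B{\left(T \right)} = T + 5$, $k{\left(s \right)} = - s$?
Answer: $2 \sqrt{159} \approx 25.219$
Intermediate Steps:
$B{\left(T \right)} = 5 + T$
$o = 9$ ($o = \left(4 - 7\right)^{2} = \left(-3\right)^{2} = 9$)
$\sqrt{o + \left(\left(962 + D\right) + B{\left(k{\left(4 \right)} \right)}\right)} = \sqrt{9 + \left(\left(962 - 336\right) + \left(5 - 4\right)\right)} = \sqrt{9 + \left(626 + \left(5 - 4\right)\right)} = \sqrt{9 + \left(626 + 1\right)} = \sqrt{9 + 627} = \sqrt{636} = 2 \sqrt{159}$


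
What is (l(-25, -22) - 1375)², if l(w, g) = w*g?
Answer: 680625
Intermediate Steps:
l(w, g) = g*w
(l(-25, -22) - 1375)² = (-22*(-25) - 1375)² = (550 - 1375)² = (-825)² = 680625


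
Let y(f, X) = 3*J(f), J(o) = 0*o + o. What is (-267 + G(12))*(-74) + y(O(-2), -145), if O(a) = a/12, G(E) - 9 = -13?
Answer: 40107/2 ≈ 20054.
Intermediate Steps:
G(E) = -4 (G(E) = 9 - 13 = -4)
O(a) = a/12 (O(a) = a*(1/12) = a/12)
J(o) = o (J(o) = 0 + o = o)
y(f, X) = 3*f
(-267 + G(12))*(-74) + y(O(-2), -145) = (-267 - 4)*(-74) + 3*((1/12)*(-2)) = -271*(-74) + 3*(-⅙) = 20054 - ½ = 40107/2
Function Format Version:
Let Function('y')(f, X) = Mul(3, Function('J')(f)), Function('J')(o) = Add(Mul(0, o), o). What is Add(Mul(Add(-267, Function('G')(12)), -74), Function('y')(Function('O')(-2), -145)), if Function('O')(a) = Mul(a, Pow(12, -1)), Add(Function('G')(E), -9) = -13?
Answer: Rational(40107, 2) ≈ 20054.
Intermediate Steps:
Function('G')(E) = -4 (Function('G')(E) = Add(9, -13) = -4)
Function('O')(a) = Mul(Rational(1, 12), a) (Function('O')(a) = Mul(a, Rational(1, 12)) = Mul(Rational(1, 12), a))
Function('J')(o) = o (Function('J')(o) = Add(0, o) = o)
Function('y')(f, X) = Mul(3, f)
Add(Mul(Add(-267, Function('G')(12)), -74), Function('y')(Function('O')(-2), -145)) = Add(Mul(Add(-267, -4), -74), Mul(3, Mul(Rational(1, 12), -2))) = Add(Mul(-271, -74), Mul(3, Rational(-1, 6))) = Add(20054, Rational(-1, 2)) = Rational(40107, 2)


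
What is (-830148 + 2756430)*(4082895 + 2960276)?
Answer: 13567133520222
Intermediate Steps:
(-830148 + 2756430)*(4082895 + 2960276) = 1926282*7043171 = 13567133520222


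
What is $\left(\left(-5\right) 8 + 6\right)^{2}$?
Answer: $1156$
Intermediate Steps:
$\left(\left(-5\right) 8 + 6\right)^{2} = \left(-40 + 6\right)^{2} = \left(-34\right)^{2} = 1156$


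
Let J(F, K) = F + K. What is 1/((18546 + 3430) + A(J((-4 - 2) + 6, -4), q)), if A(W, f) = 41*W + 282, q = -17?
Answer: 1/22094 ≈ 4.5261e-5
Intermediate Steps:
A(W, f) = 282 + 41*W
1/((18546 + 3430) + A(J((-4 - 2) + 6, -4), q)) = 1/((18546 + 3430) + (282 + 41*(((-4 - 2) + 6) - 4))) = 1/(21976 + (282 + 41*((-6 + 6) - 4))) = 1/(21976 + (282 + 41*(0 - 4))) = 1/(21976 + (282 + 41*(-4))) = 1/(21976 + (282 - 164)) = 1/(21976 + 118) = 1/22094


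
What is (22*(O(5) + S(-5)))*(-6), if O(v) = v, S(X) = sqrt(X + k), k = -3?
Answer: -660 - 264*I*sqrt(2) ≈ -660.0 - 373.35*I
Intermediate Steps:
S(X) = sqrt(-3 + X) (S(X) = sqrt(X - 3) = sqrt(-3 + X))
(22*(O(5) + S(-5)))*(-6) = (22*(5 + sqrt(-3 - 5)))*(-6) = (22*(5 + sqrt(-8)))*(-6) = (22*(5 + 2*I*sqrt(2)))*(-6) = (110 + 44*I*sqrt(2))*(-6) = -660 - 264*I*sqrt(2)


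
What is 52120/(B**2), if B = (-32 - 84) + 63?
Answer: 52120/2809 ≈ 18.555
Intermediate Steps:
B = -53 (B = -116 + 63 = -53)
52120/(B**2) = 52120/((-53)**2) = 52120/2809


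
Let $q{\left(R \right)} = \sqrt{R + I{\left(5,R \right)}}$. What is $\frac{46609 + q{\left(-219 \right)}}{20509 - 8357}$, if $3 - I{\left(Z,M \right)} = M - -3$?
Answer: $\frac{46609}{12152} \approx 3.8355$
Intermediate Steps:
$I{\left(Z,M \right)} = - M$ ($I{\left(Z,M \right)} = 3 - \left(M - -3\right) = 3 - \left(M + 3\right) = 3 - \left(3 + M\right) = - M$)
$q{\left(R \right)} = 0$ ($q{\left(R \right)} = \sqrt{R - R} = \sqrt{0} = 0$)
$\frac{46609 + q{\left(-219 \right)}}{20509 - 8357} = \frac{46609 + 0}{20509 - 8357} = \frac{46609}{12152}$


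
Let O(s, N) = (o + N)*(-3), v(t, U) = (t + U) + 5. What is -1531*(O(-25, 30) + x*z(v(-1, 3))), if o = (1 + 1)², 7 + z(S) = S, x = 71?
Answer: 156162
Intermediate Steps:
v(t, U) = 5 + U + t (v(t, U) = (U + t) + 5 = 5 + U + t)
z(S) = -7 + S
o = 4 (o = 2² = 4)
O(s, N) = -12 - 3*N (O(s, N) = (4 + N)*(-3) = -12 - 3*N)
-1531*(O(-25, 30) + x*z(v(-1, 3))) = -1531*((-12 - 3*30) + 71*(-7 + (5 + 3 - 1))) = -1531*((-12 - 90) + 71*(-7 + 7)) = -1531*(-102 + 71*0) = -1531*(-102 + 0) = -1531*(-102) = 156162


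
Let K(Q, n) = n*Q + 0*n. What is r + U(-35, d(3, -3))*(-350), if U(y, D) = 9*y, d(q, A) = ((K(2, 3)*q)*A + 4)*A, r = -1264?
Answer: 108986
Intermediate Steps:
K(Q, n) = Q*n (K(Q, n) = Q*n + 0 = Q*n)
d(q, A) = A*(4 + 6*A*q) (d(q, A) = (((2*3)*q)*A + 4)*A = ((6*q)*A + 4)*A = (6*A*q + 4)*A = (4 + 6*A*q)*A = A*(4 + 6*A*q))
r + U(-35, d(3, -3))*(-350) = -1264 + (9*(-35))*(-350) = -1264 - 315*(-350) = -1264 + 110250 = 108986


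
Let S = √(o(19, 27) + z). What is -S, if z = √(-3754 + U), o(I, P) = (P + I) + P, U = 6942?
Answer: -√(73 + 2*√797) ≈ -11.378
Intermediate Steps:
o(I, P) = I + 2*P (o(I, P) = (I + P) + P = I + 2*P)
z = 2*√797 (z = √(-3754 + 6942) = √3188 = 2*√797 ≈ 56.462)
S = √(73 + 2*√797) (S = √((19 + 2*27) + 2*√797) = √((19 + 54) + 2*√797) = √(73 + 2*√797) ≈ 11.378)
-S = -√(73 + 2*√797)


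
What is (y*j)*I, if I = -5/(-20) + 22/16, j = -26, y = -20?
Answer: 845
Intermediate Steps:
I = 13/8 (I = -5*(-1/20) + 22*(1/16) = 1/4 + 11/8 = 13/8 ≈ 1.6250)
(y*j)*I = -20*(-26)*(13/8) = 520*(13/8) = 845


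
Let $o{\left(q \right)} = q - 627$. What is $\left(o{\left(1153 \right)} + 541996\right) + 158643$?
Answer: $701165$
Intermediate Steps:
$o{\left(q \right)} = -627 + q$
$\left(o{\left(1153 \right)} + 541996\right) + 158643 = \left(\left(-627 + 1153\right) + 541996\right) + 158643 = \left(526 + 541996\right) + 158643 = 542522 + 158643 = 701165$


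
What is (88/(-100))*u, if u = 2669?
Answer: -58718/25 ≈ -2348.7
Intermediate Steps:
(88/(-100))*u = (88/(-100))*2669 = (88*(-1/100))*2669 = -22/25*2669 = -58718/25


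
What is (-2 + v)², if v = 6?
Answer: 16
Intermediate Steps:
(-2 + v)² = (-2 + 6)² = 4² = 16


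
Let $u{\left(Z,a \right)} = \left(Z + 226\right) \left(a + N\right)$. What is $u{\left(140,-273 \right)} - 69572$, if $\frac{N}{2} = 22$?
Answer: $-153386$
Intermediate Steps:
$N = 44$ ($N = 2 \cdot 22 = 44$)
$u{\left(Z,a \right)} = \left(44 + a\right) \left(226 + Z\right)$ ($u{\left(Z,a \right)} = \left(Z + 226\right) \left(a + 44\right) = \left(226 + Z\right) \left(44 + a\right) = \left(44 + a\right) \left(226 + Z\right)$)
$u{\left(140,-273 \right)} - 69572 = \left(9944 + 44 \cdot 140 + 226 \left(-273\right) + 140 \left(-273\right)\right) - 69572 = \left(9944 + 6160 - 61698 - 38220\right) - 69572 = -83814 - 69572 = -153386$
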